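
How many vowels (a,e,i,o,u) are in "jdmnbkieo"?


Input: jdmnbkieo
Checking each character:
  'j' at position 0: consonant
  'd' at position 1: consonant
  'm' at position 2: consonant
  'n' at position 3: consonant
  'b' at position 4: consonant
  'k' at position 5: consonant
  'i' at position 6: vowel (running total: 1)
  'e' at position 7: vowel (running total: 2)
  'o' at position 8: vowel (running total: 3)
Total vowels: 3

3


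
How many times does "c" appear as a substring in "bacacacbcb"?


Searching for "c" in "bacacacbcb"
Scanning each position:
  Position 0: "b" => no
  Position 1: "a" => no
  Position 2: "c" => MATCH
  Position 3: "a" => no
  Position 4: "c" => MATCH
  Position 5: "a" => no
  Position 6: "c" => MATCH
  Position 7: "b" => no
  Position 8: "c" => MATCH
  Position 9: "b" => no
Total occurrences: 4

4


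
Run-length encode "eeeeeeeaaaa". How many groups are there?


Input: eeeeeeeaaaa
Scanning for consecutive runs:
  Group 1: 'e' x 7 (positions 0-6)
  Group 2: 'a' x 4 (positions 7-10)
Total groups: 2

2


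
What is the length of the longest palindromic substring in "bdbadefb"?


Input: "bdbadefb"
Checking substrings for palindromes:
  [0:3] "bdb" (len 3) => palindrome
Longest palindromic substring: "bdb" with length 3

3


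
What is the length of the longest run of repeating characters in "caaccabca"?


Input: "caaccabca"
Scanning for longest run:
  Position 1 ('a'): new char, reset run to 1
  Position 2 ('a'): continues run of 'a', length=2
  Position 3 ('c'): new char, reset run to 1
  Position 4 ('c'): continues run of 'c', length=2
  Position 5 ('a'): new char, reset run to 1
  Position 6 ('b'): new char, reset run to 1
  Position 7 ('c'): new char, reset run to 1
  Position 8 ('a'): new char, reset run to 1
Longest run: 'a' with length 2

2


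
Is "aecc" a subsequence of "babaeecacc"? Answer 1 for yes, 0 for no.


Check if "aecc" is a subsequence of "babaeecacc"
Greedy scan:
  Position 0 ('b'): no match needed
  Position 1 ('a'): matches sub[0] = 'a'
  Position 2 ('b'): no match needed
  Position 3 ('a'): no match needed
  Position 4 ('e'): matches sub[1] = 'e'
  Position 5 ('e'): no match needed
  Position 6 ('c'): matches sub[2] = 'c'
  Position 7 ('a'): no match needed
  Position 8 ('c'): matches sub[3] = 'c'
  Position 9 ('c'): no match needed
All 4 characters matched => is a subsequence

1


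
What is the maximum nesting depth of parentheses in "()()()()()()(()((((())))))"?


Input: "()()()()()()(()((((())))))"
Tracking depth:
  Position 0 '(': depth becomes 1
  Position 1 ')': depth becomes 0
  Position 2 '(': depth becomes 1
  Position 3 ')': depth becomes 0
  Position 4 '(': depth becomes 1
  Position 5 ')': depth becomes 0
  Position 6 '(': depth becomes 1
  Position 7 ')': depth becomes 0
  Position 8 '(': depth becomes 1
  Position 9 ')': depth becomes 0
  Position 10 '(': depth becomes 1
  Position 11 ')': depth becomes 0
  Position 12 '(': depth becomes 1
  Position 13 '(': depth becomes 2
  Position 14 ')': depth becomes 1
  Position 15 '(': depth becomes 2
  Position 16 '(': depth becomes 3
  Position 17 '(': depth becomes 4
  Position 18 '(': depth becomes 5
  Position 19 '(': depth becomes 6
  Position 20 ')': depth becomes 5
  Position 21 ')': depth becomes 4
  Position 22 ')': depth becomes 3
  Position 23 ')': depth becomes 2
  Position 24 ')': depth becomes 1
  Position 25 ')': depth becomes 0
Maximum depth reached: 6

6


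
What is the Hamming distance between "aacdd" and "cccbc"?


Comparing "aacdd" and "cccbc" position by position:
  Position 0: 'a' vs 'c' => differ
  Position 1: 'a' vs 'c' => differ
  Position 2: 'c' vs 'c' => same
  Position 3: 'd' vs 'b' => differ
  Position 4: 'd' vs 'c' => differ
Total differences (Hamming distance): 4

4


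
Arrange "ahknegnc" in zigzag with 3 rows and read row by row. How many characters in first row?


Zigzag "ahknegnc" into 3 rows:
Placing characters:
  'a' => row 0
  'h' => row 1
  'k' => row 2
  'n' => row 1
  'e' => row 0
  'g' => row 1
  'n' => row 2
  'c' => row 1
Rows:
  Row 0: "ae"
  Row 1: "hngc"
  Row 2: "kn"
First row length: 2

2


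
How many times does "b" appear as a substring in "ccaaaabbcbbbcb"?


Searching for "b" in "ccaaaabbcbbbcb"
Scanning each position:
  Position 0: "c" => no
  Position 1: "c" => no
  Position 2: "a" => no
  Position 3: "a" => no
  Position 4: "a" => no
  Position 5: "a" => no
  Position 6: "b" => MATCH
  Position 7: "b" => MATCH
  Position 8: "c" => no
  Position 9: "b" => MATCH
  Position 10: "b" => MATCH
  Position 11: "b" => MATCH
  Position 12: "c" => no
  Position 13: "b" => MATCH
Total occurrences: 6

6


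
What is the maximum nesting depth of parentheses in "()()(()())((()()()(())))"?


Input: "()()(()())((()()()(())))"
Tracking depth:
  Position 0 '(': depth becomes 1
  Position 1 ')': depth becomes 0
  Position 2 '(': depth becomes 1
  Position 3 ')': depth becomes 0
  Position 4 '(': depth becomes 1
  Position 5 '(': depth becomes 2
  Position 6 ')': depth becomes 1
  Position 7 '(': depth becomes 2
  Position 8 ')': depth becomes 1
  Position 9 ')': depth becomes 0
  Position 10 '(': depth becomes 1
  Position 11 '(': depth becomes 2
  Position 12 '(': depth becomes 3
  Position 13 ')': depth becomes 2
  Position 14 '(': depth becomes 3
  Position 15 ')': depth becomes 2
  Position 16 '(': depth becomes 3
  Position 17 ')': depth becomes 2
  Position 18 '(': depth becomes 3
  Position 19 '(': depth becomes 4
  Position 20 ')': depth becomes 3
  Position 21 ')': depth becomes 2
  Position 22 ')': depth becomes 1
  Position 23 ')': depth becomes 0
Maximum depth reached: 4

4


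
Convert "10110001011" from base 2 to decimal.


Input: "10110001011" in base 2
Positional expansion:
  Digit '1' (value 1) x 2^10 = 1024
  Digit '0' (value 0) x 2^9 = 0
  Digit '1' (value 1) x 2^8 = 256
  Digit '1' (value 1) x 2^7 = 128
  Digit '0' (value 0) x 2^6 = 0
  Digit '0' (value 0) x 2^5 = 0
  Digit '0' (value 0) x 2^4 = 0
  Digit '1' (value 1) x 2^3 = 8
  Digit '0' (value 0) x 2^2 = 0
  Digit '1' (value 1) x 2^1 = 2
  Digit '1' (value 1) x 2^0 = 1
Sum = 1419

1419


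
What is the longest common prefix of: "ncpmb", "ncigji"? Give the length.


Words: ncpmb, ncigji
  Position 0: all 'n' => match
  Position 1: all 'c' => match
  Position 2: ('p', 'i') => mismatch, stop
LCP = "nc" (length 2)

2


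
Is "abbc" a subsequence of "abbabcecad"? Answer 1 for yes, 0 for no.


Check if "abbc" is a subsequence of "abbabcecad"
Greedy scan:
  Position 0 ('a'): matches sub[0] = 'a'
  Position 1 ('b'): matches sub[1] = 'b'
  Position 2 ('b'): matches sub[2] = 'b'
  Position 3 ('a'): no match needed
  Position 4 ('b'): no match needed
  Position 5 ('c'): matches sub[3] = 'c'
  Position 6 ('e'): no match needed
  Position 7 ('c'): no match needed
  Position 8 ('a'): no match needed
  Position 9 ('d'): no match needed
All 4 characters matched => is a subsequence

1


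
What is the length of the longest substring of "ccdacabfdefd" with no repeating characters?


Input: "ccdacabfdefd"
Sliding window (track last position of each char):
  Position 0 ('c'): window [0,0] length 1 -- new best
  Position 1 ('c'): repeat (last at 0), move window start to 1
  Position 1 ('c'): window [1,1] length 1
  Position 2 ('d'): window [1,2] length 2 -- new best
  Position 3 ('a'): window [1,3] length 3 -- new best
  Position 4 ('c'): repeat (last at 1), move window start to 2
  Position 4 ('c'): window [2,4] length 3
  Position 5 ('a'): repeat (last at 3), move window start to 4
  Position 5 ('a'): window [4,5] length 2
  Position 6 ('b'): window [4,6] length 3
  Position 7 ('f'): window [4,7] length 4 -- new best
  Position 8 ('d'): window [4,8] length 5 -- new best
  Position 9 ('e'): window [4,9] length 6 -- new best
  Position 10 ('f'): repeat (last at 7), move window start to 8
  Position 10 ('f'): window [8,10] length 3
  Position 11 ('d'): repeat (last at 8), move window start to 9
  Position 11 ('d'): window [9,11] length 3
Longest substring with no repeats: "cabfde" with length 6

6


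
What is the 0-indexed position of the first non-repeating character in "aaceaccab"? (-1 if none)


Input: aaceaccab
Character frequencies:
  'a': 4
  'b': 1
  'c': 3
  'e': 1
Scanning left to right for freq == 1:
  Position 0 ('a'): freq=4, skip
  Position 1 ('a'): freq=4, skip
  Position 2 ('c'): freq=3, skip
  Position 3 ('e'): unique! => answer = 3

3


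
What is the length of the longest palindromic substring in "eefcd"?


Input: "eefcd"
Checking substrings for palindromes:
  [0:2] "ee" (len 2) => palindrome
Longest palindromic substring: "ee" with length 2

2


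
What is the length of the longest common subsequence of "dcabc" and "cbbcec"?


LCS of "dcabc" and "cbbcec"
DP table:
           c    b    b    c    e    c
      0    0    0    0    0    0    0
  d   0    0    0    0    0    0    0
  c   0    1    1    1    1    1    1
  a   0    1    1    1    1    1    1
  b   0    1    2    2    2    2    2
  c   0    1    2    2    3    3    3
LCS length = dp[5][6] = 3

3


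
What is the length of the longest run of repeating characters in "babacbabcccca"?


Input: "babacbabcccca"
Scanning for longest run:
  Position 1 ('a'): new char, reset run to 1
  Position 2 ('b'): new char, reset run to 1
  Position 3 ('a'): new char, reset run to 1
  Position 4 ('c'): new char, reset run to 1
  Position 5 ('b'): new char, reset run to 1
  Position 6 ('a'): new char, reset run to 1
  Position 7 ('b'): new char, reset run to 1
  Position 8 ('c'): new char, reset run to 1
  Position 9 ('c'): continues run of 'c', length=2
  Position 10 ('c'): continues run of 'c', length=3
  Position 11 ('c'): continues run of 'c', length=4
  Position 12 ('a'): new char, reset run to 1
Longest run: 'c' with length 4

4


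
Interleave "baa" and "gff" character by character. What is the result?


Interleaving "baa" and "gff":
  Position 0: 'b' from first, 'g' from second => "bg"
  Position 1: 'a' from first, 'f' from second => "af"
  Position 2: 'a' from first, 'f' from second => "af"
Result: bgafaf

bgafaf


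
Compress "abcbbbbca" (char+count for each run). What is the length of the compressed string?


Input: abcbbbbca
Runs:
  'a' x 1 => "a1"
  'b' x 1 => "b1"
  'c' x 1 => "c1"
  'b' x 4 => "b4"
  'c' x 1 => "c1"
  'a' x 1 => "a1"
Compressed: "a1b1c1b4c1a1"
Compressed length: 12

12


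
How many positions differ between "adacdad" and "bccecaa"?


Comparing "adacdad" and "bccecaa" position by position:
  Position 0: 'a' vs 'b' => DIFFER
  Position 1: 'd' vs 'c' => DIFFER
  Position 2: 'a' vs 'c' => DIFFER
  Position 3: 'c' vs 'e' => DIFFER
  Position 4: 'd' vs 'c' => DIFFER
  Position 5: 'a' vs 'a' => same
  Position 6: 'd' vs 'a' => DIFFER
Positions that differ: 6

6


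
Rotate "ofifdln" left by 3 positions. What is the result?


Input: "ofifdln", rotate left by 3
First 3 characters: "ofi"
Remaining characters: "fdln"
Concatenate remaining + first: "fdln" + "ofi" = "fdlnofi"

fdlnofi


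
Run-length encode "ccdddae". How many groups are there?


Input: ccdddae
Scanning for consecutive runs:
  Group 1: 'c' x 2 (positions 0-1)
  Group 2: 'd' x 3 (positions 2-4)
  Group 3: 'a' x 1 (positions 5-5)
  Group 4: 'e' x 1 (positions 6-6)
Total groups: 4

4


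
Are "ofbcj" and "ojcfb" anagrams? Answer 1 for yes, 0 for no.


Strings: "ofbcj", "ojcfb"
Sorted first:  bcfjo
Sorted second: bcfjo
Sorted forms match => anagrams

1


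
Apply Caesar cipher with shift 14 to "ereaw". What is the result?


Caesar cipher: shift "ereaw" by 14
  'e' (pos 4) + 14 = pos 18 = 's'
  'r' (pos 17) + 14 = pos 5 = 'f'
  'e' (pos 4) + 14 = pos 18 = 's'
  'a' (pos 0) + 14 = pos 14 = 'o'
  'w' (pos 22) + 14 = pos 10 = 'k'
Result: sfsok

sfsok


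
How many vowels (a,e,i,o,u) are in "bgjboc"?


Input: bgjboc
Checking each character:
  'b' at position 0: consonant
  'g' at position 1: consonant
  'j' at position 2: consonant
  'b' at position 3: consonant
  'o' at position 4: vowel (running total: 1)
  'c' at position 5: consonant
Total vowels: 1

1


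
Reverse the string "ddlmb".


Input: ddlmb
Reading characters right to left:
  Position 4: 'b'
  Position 3: 'm'
  Position 2: 'l'
  Position 1: 'd'
  Position 0: 'd'
Reversed: bmldd

bmldd


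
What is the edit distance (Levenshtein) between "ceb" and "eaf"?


Computing edit distance: "ceb" -> "eaf"
DP table:
           e    a    f
      0    1    2    3
  c   1    1    2    3
  e   2    1    2    3
  b   3    2    2    3
Edit distance = dp[3][3] = 3

3


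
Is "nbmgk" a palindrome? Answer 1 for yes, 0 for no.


Input: nbmgk
Reversed: kgmbn
  Compare pos 0 ('n') with pos 4 ('k'): MISMATCH
  Compare pos 1 ('b') with pos 3 ('g'): MISMATCH
Result: not a palindrome

0


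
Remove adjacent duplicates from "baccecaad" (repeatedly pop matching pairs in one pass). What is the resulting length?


Input: baccecaad
Stack-based adjacent duplicate removal:
  Read 'b': push. Stack: b
  Read 'a': push. Stack: ba
  Read 'c': push. Stack: bac
  Read 'c': matches stack top 'c' => pop. Stack: ba
  Read 'e': push. Stack: bae
  Read 'c': push. Stack: baec
  Read 'a': push. Stack: baeca
  Read 'a': matches stack top 'a' => pop. Stack: baec
  Read 'd': push. Stack: baecd
Final stack: "baecd" (length 5)

5


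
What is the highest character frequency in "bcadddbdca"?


Input: bcadddbdca
Character counts:
  'a': 2
  'b': 2
  'c': 2
  'd': 4
Maximum frequency: 4

4


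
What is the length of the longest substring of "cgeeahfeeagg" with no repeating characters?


Input: "cgeeahfeeagg"
Sliding window (track last position of each char):
  Position 0 ('c'): window [0,0] length 1 -- new best
  Position 1 ('g'): window [0,1] length 2 -- new best
  Position 2 ('e'): window [0,2] length 3 -- new best
  Position 3 ('e'): repeat (last at 2), move window start to 3
  Position 3 ('e'): window [3,3] length 1
  Position 4 ('a'): window [3,4] length 2
  Position 5 ('h'): window [3,5] length 3
  Position 6 ('f'): window [3,6] length 4 -- new best
  Position 7 ('e'): repeat (last at 3), move window start to 4
  Position 7 ('e'): window [4,7] length 4
  Position 8 ('e'): repeat (last at 7), move window start to 8
  Position 8 ('e'): window [8,8] length 1
  Position 9 ('a'): window [8,9] length 2
  Position 10 ('g'): window [8,10] length 3
  Position 11 ('g'): repeat (last at 10), move window start to 11
  Position 11 ('g'): window [11,11] length 1
Longest substring with no repeats: "eahf" with length 4

4


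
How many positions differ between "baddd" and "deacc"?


Comparing "baddd" and "deacc" position by position:
  Position 0: 'b' vs 'd' => DIFFER
  Position 1: 'a' vs 'e' => DIFFER
  Position 2: 'd' vs 'a' => DIFFER
  Position 3: 'd' vs 'c' => DIFFER
  Position 4: 'd' vs 'c' => DIFFER
Positions that differ: 5

5


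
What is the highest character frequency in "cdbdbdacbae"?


Input: cdbdbdacbae
Character counts:
  'a': 2
  'b': 3
  'c': 2
  'd': 3
  'e': 1
Maximum frequency: 3

3


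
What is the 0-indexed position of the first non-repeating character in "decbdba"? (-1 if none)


Input: decbdba
Character frequencies:
  'a': 1
  'b': 2
  'c': 1
  'd': 2
  'e': 1
Scanning left to right for freq == 1:
  Position 0 ('d'): freq=2, skip
  Position 1 ('e'): unique! => answer = 1

1


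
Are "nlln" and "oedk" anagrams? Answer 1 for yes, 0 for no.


Strings: "nlln", "oedk"
Sorted first:  llnn
Sorted second: deko
Differ at position 0: 'l' vs 'd' => not anagrams

0


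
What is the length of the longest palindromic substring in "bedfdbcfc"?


Input: "bedfdbcfc"
Checking substrings for palindromes:
  [2:5] "dfd" (len 3) => palindrome
  [6:9] "cfc" (len 3) => palindrome
Longest palindromic substring: "dfd" with length 3

3


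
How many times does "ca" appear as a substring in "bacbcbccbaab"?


Searching for "ca" in "bacbcbccbaab"
Scanning each position:
  Position 0: "ba" => no
  Position 1: "ac" => no
  Position 2: "cb" => no
  Position 3: "bc" => no
  Position 4: "cb" => no
  Position 5: "bc" => no
  Position 6: "cc" => no
  Position 7: "cb" => no
  Position 8: "ba" => no
  Position 9: "aa" => no
  Position 10: "ab" => no
Total occurrences: 0

0


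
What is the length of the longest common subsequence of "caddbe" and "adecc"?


LCS of "caddbe" and "adecc"
DP table:
           a    d    e    c    c
      0    0    0    0    0    0
  c   0    0    0    0    1    1
  a   0    1    1    1    1    1
  d   0    1    2    2    2    2
  d   0    1    2    2    2    2
  b   0    1    2    2    2    2
  e   0    1    2    3    3    3
LCS length = dp[6][5] = 3

3


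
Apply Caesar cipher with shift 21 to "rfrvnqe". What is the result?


Caesar cipher: shift "rfrvnqe" by 21
  'r' (pos 17) + 21 = pos 12 = 'm'
  'f' (pos 5) + 21 = pos 0 = 'a'
  'r' (pos 17) + 21 = pos 12 = 'm'
  'v' (pos 21) + 21 = pos 16 = 'q'
  'n' (pos 13) + 21 = pos 8 = 'i'
  'q' (pos 16) + 21 = pos 11 = 'l'
  'e' (pos 4) + 21 = pos 25 = 'z'
Result: mamqilz

mamqilz


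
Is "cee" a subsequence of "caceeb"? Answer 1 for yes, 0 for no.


Check if "cee" is a subsequence of "caceeb"
Greedy scan:
  Position 0 ('c'): matches sub[0] = 'c'
  Position 1 ('a'): no match needed
  Position 2 ('c'): no match needed
  Position 3 ('e'): matches sub[1] = 'e'
  Position 4 ('e'): matches sub[2] = 'e'
  Position 5 ('b'): no match needed
All 3 characters matched => is a subsequence

1


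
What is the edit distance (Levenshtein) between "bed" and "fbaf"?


Computing edit distance: "bed" -> "fbaf"
DP table:
           f    b    a    f
      0    1    2    3    4
  b   1    1    1    2    3
  e   2    2    2    2    3
  d   3    3    3    3    3
Edit distance = dp[3][4] = 3

3


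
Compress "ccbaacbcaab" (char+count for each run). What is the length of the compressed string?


Input: ccbaacbcaab
Runs:
  'c' x 2 => "c2"
  'b' x 1 => "b1"
  'a' x 2 => "a2"
  'c' x 1 => "c1"
  'b' x 1 => "b1"
  'c' x 1 => "c1"
  'a' x 2 => "a2"
  'b' x 1 => "b1"
Compressed: "c2b1a2c1b1c1a2b1"
Compressed length: 16

16


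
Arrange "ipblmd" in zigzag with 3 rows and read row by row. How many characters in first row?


Zigzag "ipblmd" into 3 rows:
Placing characters:
  'i' => row 0
  'p' => row 1
  'b' => row 2
  'l' => row 1
  'm' => row 0
  'd' => row 1
Rows:
  Row 0: "im"
  Row 1: "pld"
  Row 2: "b"
First row length: 2

2


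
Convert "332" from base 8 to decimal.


Input: "332" in base 8
Positional expansion:
  Digit '3' (value 3) x 8^2 = 192
  Digit '3' (value 3) x 8^1 = 24
  Digit '2' (value 2) x 8^0 = 2
Sum = 218

218


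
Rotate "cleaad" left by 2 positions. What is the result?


Input: "cleaad", rotate left by 2
First 2 characters: "cl"
Remaining characters: "eaad"
Concatenate remaining + first: "eaad" + "cl" = "eaadcl"

eaadcl


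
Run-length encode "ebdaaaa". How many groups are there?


Input: ebdaaaa
Scanning for consecutive runs:
  Group 1: 'e' x 1 (positions 0-0)
  Group 2: 'b' x 1 (positions 1-1)
  Group 3: 'd' x 1 (positions 2-2)
  Group 4: 'a' x 4 (positions 3-6)
Total groups: 4

4


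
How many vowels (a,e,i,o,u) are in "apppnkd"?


Input: apppnkd
Checking each character:
  'a' at position 0: vowel (running total: 1)
  'p' at position 1: consonant
  'p' at position 2: consonant
  'p' at position 3: consonant
  'n' at position 4: consonant
  'k' at position 5: consonant
  'd' at position 6: consonant
Total vowels: 1

1


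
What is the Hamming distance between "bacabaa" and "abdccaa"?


Comparing "bacabaa" and "abdccaa" position by position:
  Position 0: 'b' vs 'a' => differ
  Position 1: 'a' vs 'b' => differ
  Position 2: 'c' vs 'd' => differ
  Position 3: 'a' vs 'c' => differ
  Position 4: 'b' vs 'c' => differ
  Position 5: 'a' vs 'a' => same
  Position 6: 'a' vs 'a' => same
Total differences (Hamming distance): 5

5


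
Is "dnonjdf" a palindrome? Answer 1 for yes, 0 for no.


Input: dnonjdf
Reversed: fdjnond
  Compare pos 0 ('d') with pos 6 ('f'): MISMATCH
  Compare pos 1 ('n') with pos 5 ('d'): MISMATCH
  Compare pos 2 ('o') with pos 4 ('j'): MISMATCH
Result: not a palindrome

0


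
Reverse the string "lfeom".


Input: lfeom
Reading characters right to left:
  Position 4: 'm'
  Position 3: 'o'
  Position 2: 'e'
  Position 1: 'f'
  Position 0: 'l'
Reversed: moefl

moefl


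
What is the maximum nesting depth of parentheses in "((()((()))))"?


Input: "((()((()))))"
Tracking depth:
  Position 0 '(': depth becomes 1
  Position 1 '(': depth becomes 2
  Position 2 '(': depth becomes 3
  Position 3 ')': depth becomes 2
  Position 4 '(': depth becomes 3
  Position 5 '(': depth becomes 4
  Position 6 '(': depth becomes 5
  Position 7 ')': depth becomes 4
  Position 8 ')': depth becomes 3
  Position 9 ')': depth becomes 2
  Position 10 ')': depth becomes 1
  Position 11 ')': depth becomes 0
Maximum depth reached: 5

5


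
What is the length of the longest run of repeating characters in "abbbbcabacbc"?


Input: "abbbbcabacbc"
Scanning for longest run:
  Position 1 ('b'): new char, reset run to 1
  Position 2 ('b'): continues run of 'b', length=2
  Position 3 ('b'): continues run of 'b', length=3
  Position 4 ('b'): continues run of 'b', length=4
  Position 5 ('c'): new char, reset run to 1
  Position 6 ('a'): new char, reset run to 1
  Position 7 ('b'): new char, reset run to 1
  Position 8 ('a'): new char, reset run to 1
  Position 9 ('c'): new char, reset run to 1
  Position 10 ('b'): new char, reset run to 1
  Position 11 ('c'): new char, reset run to 1
Longest run: 'b' with length 4

4


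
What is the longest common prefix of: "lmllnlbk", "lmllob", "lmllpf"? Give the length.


Words: lmllnlbk, lmllob, lmllpf
  Position 0: all 'l' => match
  Position 1: all 'm' => match
  Position 2: all 'l' => match
  Position 3: all 'l' => match
  Position 4: ('n', 'o', 'p') => mismatch, stop
LCP = "lmll" (length 4)

4


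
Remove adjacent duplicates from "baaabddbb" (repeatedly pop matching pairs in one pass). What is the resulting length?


Input: baaabddbb
Stack-based adjacent duplicate removal:
  Read 'b': push. Stack: b
  Read 'a': push. Stack: ba
  Read 'a': matches stack top 'a' => pop. Stack: b
  Read 'a': push. Stack: ba
  Read 'b': push. Stack: bab
  Read 'd': push. Stack: babd
  Read 'd': matches stack top 'd' => pop. Stack: bab
  Read 'b': matches stack top 'b' => pop. Stack: ba
  Read 'b': push. Stack: bab
Final stack: "bab" (length 3)

3


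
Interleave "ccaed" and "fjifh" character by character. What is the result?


Interleaving "ccaed" and "fjifh":
  Position 0: 'c' from first, 'f' from second => "cf"
  Position 1: 'c' from first, 'j' from second => "cj"
  Position 2: 'a' from first, 'i' from second => "ai"
  Position 3: 'e' from first, 'f' from second => "ef"
  Position 4: 'd' from first, 'h' from second => "dh"
Result: cfcjaiefdh

cfcjaiefdh


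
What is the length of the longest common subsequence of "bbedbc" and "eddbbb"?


LCS of "bbedbc" and "eddbbb"
DP table:
           e    d    d    b    b    b
      0    0    0    0    0    0    0
  b   0    0    0    0    1    1    1
  b   0    0    0    0    1    2    2
  e   0    1    1    1    1    2    2
  d   0    1    2    2    2    2    2
  b   0    1    2    2    3    3    3
  c   0    1    2    2    3    3    3
LCS length = dp[6][6] = 3

3


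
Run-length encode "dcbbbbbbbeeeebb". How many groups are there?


Input: dcbbbbbbbeeeebb
Scanning for consecutive runs:
  Group 1: 'd' x 1 (positions 0-0)
  Group 2: 'c' x 1 (positions 1-1)
  Group 3: 'b' x 7 (positions 2-8)
  Group 4: 'e' x 4 (positions 9-12)
  Group 5: 'b' x 2 (positions 13-14)
Total groups: 5

5


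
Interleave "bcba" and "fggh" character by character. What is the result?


Interleaving "bcba" and "fggh":
  Position 0: 'b' from first, 'f' from second => "bf"
  Position 1: 'c' from first, 'g' from second => "cg"
  Position 2: 'b' from first, 'g' from second => "bg"
  Position 3: 'a' from first, 'h' from second => "ah"
Result: bfcgbgah

bfcgbgah


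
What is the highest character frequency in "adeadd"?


Input: adeadd
Character counts:
  'a': 2
  'd': 3
  'e': 1
Maximum frequency: 3

3


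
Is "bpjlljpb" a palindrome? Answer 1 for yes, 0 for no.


Input: bpjlljpb
Reversed: bpjlljpb
  Compare pos 0 ('b') with pos 7 ('b'): match
  Compare pos 1 ('p') with pos 6 ('p'): match
  Compare pos 2 ('j') with pos 5 ('j'): match
  Compare pos 3 ('l') with pos 4 ('l'): match
Result: palindrome

1


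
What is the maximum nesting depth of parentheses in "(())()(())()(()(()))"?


Input: "(())()(())()(()(()))"
Tracking depth:
  Position 0 '(': depth becomes 1
  Position 1 '(': depth becomes 2
  Position 2 ')': depth becomes 1
  Position 3 ')': depth becomes 0
  Position 4 '(': depth becomes 1
  Position 5 ')': depth becomes 0
  Position 6 '(': depth becomes 1
  Position 7 '(': depth becomes 2
  Position 8 ')': depth becomes 1
  Position 9 ')': depth becomes 0
  Position 10 '(': depth becomes 1
  Position 11 ')': depth becomes 0
  Position 12 '(': depth becomes 1
  Position 13 '(': depth becomes 2
  Position 14 ')': depth becomes 1
  Position 15 '(': depth becomes 2
  Position 16 '(': depth becomes 3
  Position 17 ')': depth becomes 2
  Position 18 ')': depth becomes 1
  Position 19 ')': depth becomes 0
Maximum depth reached: 3

3


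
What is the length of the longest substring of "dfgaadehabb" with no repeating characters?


Input: "dfgaadehabb"
Sliding window (track last position of each char):
  Position 0 ('d'): window [0,0] length 1 -- new best
  Position 1 ('f'): window [0,1] length 2 -- new best
  Position 2 ('g'): window [0,2] length 3 -- new best
  Position 3 ('a'): window [0,3] length 4 -- new best
  Position 4 ('a'): repeat (last at 3), move window start to 4
  Position 4 ('a'): window [4,4] length 1
  Position 5 ('d'): window [4,5] length 2
  Position 6 ('e'): window [4,6] length 3
  Position 7 ('h'): window [4,7] length 4
  Position 8 ('a'): repeat (last at 4), move window start to 5
  Position 8 ('a'): window [5,8] length 4
  Position 9 ('b'): window [5,9] length 5 -- new best
  Position 10 ('b'): repeat (last at 9), move window start to 10
  Position 10 ('b'): window [10,10] length 1
Longest substring with no repeats: "dehab" with length 5

5


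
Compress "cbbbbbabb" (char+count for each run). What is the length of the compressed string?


Input: cbbbbbabb
Runs:
  'c' x 1 => "c1"
  'b' x 5 => "b5"
  'a' x 1 => "a1"
  'b' x 2 => "b2"
Compressed: "c1b5a1b2"
Compressed length: 8

8


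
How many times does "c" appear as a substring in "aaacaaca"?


Searching for "c" in "aaacaaca"
Scanning each position:
  Position 0: "a" => no
  Position 1: "a" => no
  Position 2: "a" => no
  Position 3: "c" => MATCH
  Position 4: "a" => no
  Position 5: "a" => no
  Position 6: "c" => MATCH
  Position 7: "a" => no
Total occurrences: 2

2


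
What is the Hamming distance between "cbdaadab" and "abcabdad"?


Comparing "cbdaadab" and "abcabdad" position by position:
  Position 0: 'c' vs 'a' => differ
  Position 1: 'b' vs 'b' => same
  Position 2: 'd' vs 'c' => differ
  Position 3: 'a' vs 'a' => same
  Position 4: 'a' vs 'b' => differ
  Position 5: 'd' vs 'd' => same
  Position 6: 'a' vs 'a' => same
  Position 7: 'b' vs 'd' => differ
Total differences (Hamming distance): 4

4


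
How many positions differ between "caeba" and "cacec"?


Comparing "caeba" and "cacec" position by position:
  Position 0: 'c' vs 'c' => same
  Position 1: 'a' vs 'a' => same
  Position 2: 'e' vs 'c' => DIFFER
  Position 3: 'b' vs 'e' => DIFFER
  Position 4: 'a' vs 'c' => DIFFER
Positions that differ: 3

3


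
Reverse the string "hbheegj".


Input: hbheegj
Reading characters right to left:
  Position 6: 'j'
  Position 5: 'g'
  Position 4: 'e'
  Position 3: 'e'
  Position 2: 'h'
  Position 1: 'b'
  Position 0: 'h'
Reversed: jgeehbh

jgeehbh


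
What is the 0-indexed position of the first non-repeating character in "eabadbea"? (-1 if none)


Input: eabadbea
Character frequencies:
  'a': 3
  'b': 2
  'd': 1
  'e': 2
Scanning left to right for freq == 1:
  Position 0 ('e'): freq=2, skip
  Position 1 ('a'): freq=3, skip
  Position 2 ('b'): freq=2, skip
  Position 3 ('a'): freq=3, skip
  Position 4 ('d'): unique! => answer = 4

4


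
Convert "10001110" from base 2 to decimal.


Input: "10001110" in base 2
Positional expansion:
  Digit '1' (value 1) x 2^7 = 128
  Digit '0' (value 0) x 2^6 = 0
  Digit '0' (value 0) x 2^5 = 0
  Digit '0' (value 0) x 2^4 = 0
  Digit '1' (value 1) x 2^3 = 8
  Digit '1' (value 1) x 2^2 = 4
  Digit '1' (value 1) x 2^1 = 2
  Digit '0' (value 0) x 2^0 = 0
Sum = 142

142


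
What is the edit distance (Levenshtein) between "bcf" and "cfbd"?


Computing edit distance: "bcf" -> "cfbd"
DP table:
           c    f    b    d
      0    1    2    3    4
  b   1    1    2    2    3
  c   2    1    2    3    3
  f   3    2    1    2    3
Edit distance = dp[3][4] = 3

3


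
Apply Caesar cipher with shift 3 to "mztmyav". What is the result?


Caesar cipher: shift "mztmyav" by 3
  'm' (pos 12) + 3 = pos 15 = 'p'
  'z' (pos 25) + 3 = pos 2 = 'c'
  't' (pos 19) + 3 = pos 22 = 'w'
  'm' (pos 12) + 3 = pos 15 = 'p'
  'y' (pos 24) + 3 = pos 1 = 'b'
  'a' (pos 0) + 3 = pos 3 = 'd'
  'v' (pos 21) + 3 = pos 24 = 'y'
Result: pcwpbdy

pcwpbdy


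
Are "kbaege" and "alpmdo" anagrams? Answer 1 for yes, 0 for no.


Strings: "kbaege", "alpmdo"
Sorted first:  abeegk
Sorted second: adlmop
Differ at position 1: 'b' vs 'd' => not anagrams

0


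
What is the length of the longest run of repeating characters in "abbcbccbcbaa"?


Input: "abbcbccbcbaa"
Scanning for longest run:
  Position 1 ('b'): new char, reset run to 1
  Position 2 ('b'): continues run of 'b', length=2
  Position 3 ('c'): new char, reset run to 1
  Position 4 ('b'): new char, reset run to 1
  Position 5 ('c'): new char, reset run to 1
  Position 6 ('c'): continues run of 'c', length=2
  Position 7 ('b'): new char, reset run to 1
  Position 8 ('c'): new char, reset run to 1
  Position 9 ('b'): new char, reset run to 1
  Position 10 ('a'): new char, reset run to 1
  Position 11 ('a'): continues run of 'a', length=2
Longest run: 'b' with length 2

2


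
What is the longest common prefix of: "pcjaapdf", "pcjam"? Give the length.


Words: pcjaapdf, pcjam
  Position 0: all 'p' => match
  Position 1: all 'c' => match
  Position 2: all 'j' => match
  Position 3: all 'a' => match
  Position 4: ('a', 'm') => mismatch, stop
LCP = "pcja" (length 4)

4


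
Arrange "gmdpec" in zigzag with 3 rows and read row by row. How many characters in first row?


Zigzag "gmdpec" into 3 rows:
Placing characters:
  'g' => row 0
  'm' => row 1
  'd' => row 2
  'p' => row 1
  'e' => row 0
  'c' => row 1
Rows:
  Row 0: "ge"
  Row 1: "mpc"
  Row 2: "d"
First row length: 2

2


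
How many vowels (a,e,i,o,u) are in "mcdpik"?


Input: mcdpik
Checking each character:
  'm' at position 0: consonant
  'c' at position 1: consonant
  'd' at position 2: consonant
  'p' at position 3: consonant
  'i' at position 4: vowel (running total: 1)
  'k' at position 5: consonant
Total vowels: 1

1


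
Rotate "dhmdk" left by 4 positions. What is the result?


Input: "dhmdk", rotate left by 4
First 4 characters: "dhmd"
Remaining characters: "k"
Concatenate remaining + first: "k" + "dhmd" = "kdhmd"

kdhmd


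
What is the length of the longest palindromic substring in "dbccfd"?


Input: "dbccfd"
Checking substrings for palindromes:
  [2:4] "cc" (len 2) => palindrome
Longest palindromic substring: "cc" with length 2

2


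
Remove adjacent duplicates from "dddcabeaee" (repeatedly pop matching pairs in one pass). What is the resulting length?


Input: dddcabeaee
Stack-based adjacent duplicate removal:
  Read 'd': push. Stack: d
  Read 'd': matches stack top 'd' => pop. Stack: (empty)
  Read 'd': push. Stack: d
  Read 'c': push. Stack: dc
  Read 'a': push. Stack: dca
  Read 'b': push. Stack: dcab
  Read 'e': push. Stack: dcabe
  Read 'a': push. Stack: dcabea
  Read 'e': push. Stack: dcabeae
  Read 'e': matches stack top 'e' => pop. Stack: dcabea
Final stack: "dcabea" (length 6)

6


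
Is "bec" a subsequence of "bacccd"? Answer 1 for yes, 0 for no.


Check if "bec" is a subsequence of "bacccd"
Greedy scan:
  Position 0 ('b'): matches sub[0] = 'b'
  Position 1 ('a'): no match needed
  Position 2 ('c'): no match needed
  Position 3 ('c'): no match needed
  Position 4 ('c'): no match needed
  Position 5 ('d'): no match needed
Only matched 1/3 characters => not a subsequence

0


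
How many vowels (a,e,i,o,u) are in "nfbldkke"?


Input: nfbldkke
Checking each character:
  'n' at position 0: consonant
  'f' at position 1: consonant
  'b' at position 2: consonant
  'l' at position 3: consonant
  'd' at position 4: consonant
  'k' at position 5: consonant
  'k' at position 6: consonant
  'e' at position 7: vowel (running total: 1)
Total vowels: 1

1


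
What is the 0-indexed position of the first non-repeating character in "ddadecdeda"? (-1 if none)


Input: ddadecdeda
Character frequencies:
  'a': 2
  'c': 1
  'd': 5
  'e': 2
Scanning left to right for freq == 1:
  Position 0 ('d'): freq=5, skip
  Position 1 ('d'): freq=5, skip
  Position 2 ('a'): freq=2, skip
  Position 3 ('d'): freq=5, skip
  Position 4 ('e'): freq=2, skip
  Position 5 ('c'): unique! => answer = 5

5


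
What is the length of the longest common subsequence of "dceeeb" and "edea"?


LCS of "dceeeb" and "edea"
DP table:
           e    d    e    a
      0    0    0    0    0
  d   0    0    1    1    1
  c   0    0    1    1    1
  e   0    1    1    2    2
  e   0    1    1    2    2
  e   0    1    1    2    2
  b   0    1    1    2    2
LCS length = dp[6][4] = 2

2


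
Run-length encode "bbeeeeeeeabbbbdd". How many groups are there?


Input: bbeeeeeeeabbbbdd
Scanning for consecutive runs:
  Group 1: 'b' x 2 (positions 0-1)
  Group 2: 'e' x 7 (positions 2-8)
  Group 3: 'a' x 1 (positions 9-9)
  Group 4: 'b' x 4 (positions 10-13)
  Group 5: 'd' x 2 (positions 14-15)
Total groups: 5

5


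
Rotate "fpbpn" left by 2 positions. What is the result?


Input: "fpbpn", rotate left by 2
First 2 characters: "fp"
Remaining characters: "bpn"
Concatenate remaining + first: "bpn" + "fp" = "bpnfp"

bpnfp


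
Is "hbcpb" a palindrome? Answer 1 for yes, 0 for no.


Input: hbcpb
Reversed: bpcbh
  Compare pos 0 ('h') with pos 4 ('b'): MISMATCH
  Compare pos 1 ('b') with pos 3 ('p'): MISMATCH
Result: not a palindrome

0


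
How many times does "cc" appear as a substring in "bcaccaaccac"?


Searching for "cc" in "bcaccaaccac"
Scanning each position:
  Position 0: "bc" => no
  Position 1: "ca" => no
  Position 2: "ac" => no
  Position 3: "cc" => MATCH
  Position 4: "ca" => no
  Position 5: "aa" => no
  Position 6: "ac" => no
  Position 7: "cc" => MATCH
  Position 8: "ca" => no
  Position 9: "ac" => no
Total occurrences: 2

2


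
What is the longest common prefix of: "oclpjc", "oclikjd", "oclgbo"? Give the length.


Words: oclpjc, oclikjd, oclgbo
  Position 0: all 'o' => match
  Position 1: all 'c' => match
  Position 2: all 'l' => match
  Position 3: ('p', 'i', 'g') => mismatch, stop
LCP = "ocl" (length 3)

3


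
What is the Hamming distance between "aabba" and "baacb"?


Comparing "aabba" and "baacb" position by position:
  Position 0: 'a' vs 'b' => differ
  Position 1: 'a' vs 'a' => same
  Position 2: 'b' vs 'a' => differ
  Position 3: 'b' vs 'c' => differ
  Position 4: 'a' vs 'b' => differ
Total differences (Hamming distance): 4

4


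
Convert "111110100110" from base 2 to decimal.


Input: "111110100110" in base 2
Positional expansion:
  Digit '1' (value 1) x 2^11 = 2048
  Digit '1' (value 1) x 2^10 = 1024
  Digit '1' (value 1) x 2^9 = 512
  Digit '1' (value 1) x 2^8 = 256
  Digit '1' (value 1) x 2^7 = 128
  Digit '0' (value 0) x 2^6 = 0
  Digit '1' (value 1) x 2^5 = 32
  Digit '0' (value 0) x 2^4 = 0
  Digit '0' (value 0) x 2^3 = 0
  Digit '1' (value 1) x 2^2 = 4
  Digit '1' (value 1) x 2^1 = 2
  Digit '0' (value 0) x 2^0 = 0
Sum = 4006

4006


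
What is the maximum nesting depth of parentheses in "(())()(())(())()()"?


Input: "(())()(())(())()()"
Tracking depth:
  Position 0 '(': depth becomes 1
  Position 1 '(': depth becomes 2
  Position 2 ')': depth becomes 1
  Position 3 ')': depth becomes 0
  Position 4 '(': depth becomes 1
  Position 5 ')': depth becomes 0
  Position 6 '(': depth becomes 1
  Position 7 '(': depth becomes 2
  Position 8 ')': depth becomes 1
  Position 9 ')': depth becomes 0
  Position 10 '(': depth becomes 1
  Position 11 '(': depth becomes 2
  Position 12 ')': depth becomes 1
  Position 13 ')': depth becomes 0
  Position 14 '(': depth becomes 1
  Position 15 ')': depth becomes 0
  Position 16 '(': depth becomes 1
  Position 17 ')': depth becomes 0
Maximum depth reached: 2

2


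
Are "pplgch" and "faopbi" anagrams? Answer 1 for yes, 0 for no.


Strings: "pplgch", "faopbi"
Sorted first:  cghlpp
Sorted second: abfiop
Differ at position 0: 'c' vs 'a' => not anagrams

0


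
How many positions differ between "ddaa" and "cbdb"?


Comparing "ddaa" and "cbdb" position by position:
  Position 0: 'd' vs 'c' => DIFFER
  Position 1: 'd' vs 'b' => DIFFER
  Position 2: 'a' vs 'd' => DIFFER
  Position 3: 'a' vs 'b' => DIFFER
Positions that differ: 4

4


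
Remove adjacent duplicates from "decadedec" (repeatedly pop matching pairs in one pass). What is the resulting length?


Input: decadedec
Stack-based adjacent duplicate removal:
  Read 'd': push. Stack: d
  Read 'e': push. Stack: de
  Read 'c': push. Stack: dec
  Read 'a': push. Stack: deca
  Read 'd': push. Stack: decad
  Read 'e': push. Stack: decade
  Read 'd': push. Stack: decaded
  Read 'e': push. Stack: decadede
  Read 'c': push. Stack: decadedec
Final stack: "decadedec" (length 9)

9


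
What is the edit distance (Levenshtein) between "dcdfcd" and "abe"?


Computing edit distance: "dcdfcd" -> "abe"
DP table:
           a    b    e
      0    1    2    3
  d   1    1    2    3
  c   2    2    2    3
  d   3    3    3    3
  f   4    4    4    4
  c   5    5    5    5
  d   6    6    6    6
Edit distance = dp[6][3] = 6

6


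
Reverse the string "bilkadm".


Input: bilkadm
Reading characters right to left:
  Position 6: 'm'
  Position 5: 'd'
  Position 4: 'a'
  Position 3: 'k'
  Position 2: 'l'
  Position 1: 'i'
  Position 0: 'b'
Reversed: mdaklib

mdaklib


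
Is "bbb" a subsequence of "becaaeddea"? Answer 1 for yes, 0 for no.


Check if "bbb" is a subsequence of "becaaeddea"
Greedy scan:
  Position 0 ('b'): matches sub[0] = 'b'
  Position 1 ('e'): no match needed
  Position 2 ('c'): no match needed
  Position 3 ('a'): no match needed
  Position 4 ('a'): no match needed
  Position 5 ('e'): no match needed
  Position 6 ('d'): no match needed
  Position 7 ('d'): no match needed
  Position 8 ('e'): no match needed
  Position 9 ('a'): no match needed
Only matched 1/3 characters => not a subsequence

0


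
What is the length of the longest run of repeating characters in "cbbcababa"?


Input: "cbbcababa"
Scanning for longest run:
  Position 1 ('b'): new char, reset run to 1
  Position 2 ('b'): continues run of 'b', length=2
  Position 3 ('c'): new char, reset run to 1
  Position 4 ('a'): new char, reset run to 1
  Position 5 ('b'): new char, reset run to 1
  Position 6 ('a'): new char, reset run to 1
  Position 7 ('b'): new char, reset run to 1
  Position 8 ('a'): new char, reset run to 1
Longest run: 'b' with length 2

2


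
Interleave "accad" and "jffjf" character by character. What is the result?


Interleaving "accad" and "jffjf":
  Position 0: 'a' from first, 'j' from second => "aj"
  Position 1: 'c' from first, 'f' from second => "cf"
  Position 2: 'c' from first, 'f' from second => "cf"
  Position 3: 'a' from first, 'j' from second => "aj"
  Position 4: 'd' from first, 'f' from second => "df"
Result: ajcfcfajdf

ajcfcfajdf


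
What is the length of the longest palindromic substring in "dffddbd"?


Input: "dffddbd"
Checking substrings for palindromes:
  [0:4] "dffd" (len 4) => palindrome
  [4:7] "dbd" (len 3) => palindrome
  [1:3] "ff" (len 2) => palindrome
  [3:5] "dd" (len 2) => palindrome
Longest palindromic substring: "dffd" with length 4

4
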